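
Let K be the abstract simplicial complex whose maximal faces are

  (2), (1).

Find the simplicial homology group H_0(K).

Take the total order 1 < 2 on the vertex set. Then K (dimension 0) consists of the simplices:

  0-simplices (2): [1], [2]

giving chain groups C_0 ≅ Z^2.

Computing H_k = (kernel of ∂_k) / (image of ∂_{k+1}):

  H_0: rank C_0 − rank ∂_1 = 2 − 0 = 2, and there is no ∂_1, so H_0 ≅ Z^2.

H_0 ≅ Z^2.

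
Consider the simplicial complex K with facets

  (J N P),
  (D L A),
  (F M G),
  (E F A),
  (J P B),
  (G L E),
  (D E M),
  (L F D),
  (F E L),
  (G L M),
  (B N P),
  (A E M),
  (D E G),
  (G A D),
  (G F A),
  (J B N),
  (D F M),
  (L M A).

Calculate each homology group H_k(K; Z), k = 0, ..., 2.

H_0 ≅ Z^2,  H_1 ≅ Z^2,  H_2 ≅ Z^2.

Fix the vertex order A < B < D < E < F < G < J < L < M < N < P and write every simplex with vertices in increasing order. Then dim K = 2 and the simplices of K are:

  0-simplices (11): A, B, D, E, F, G, J, L, M, N, P
  1-simplices (27): AD, AE, AF, AG, AL, AM, BJ, BN, BP, DE, DF, DG, DL, DM, EF, EG, EL, EM, FG, FL, FM, GL, GM, JN, JP, LM, NP
  2-simplices (18): ADG, ADL, AEF, AEM, AFG, ALM, BJN, BJP, BNP, DEG, DEM, DFL, DFM, EFL, EGL, FGM, GLM, JNP

Hence C_0 ≅ Z^11, C_1 ≅ Z^27, C_2 ≅ Z^18.

∂_1: C_1 → C_0 maps an edge to its endpoints' difference, ∂[p,q] = q − p.
The resulting 11×27 matrix has rank 9, and its Smith normal form has invariant factors (1,1,1,1,1,1,1,1,1).

The boundary map ∂_2: C_2 → C_1 maps a triangle to the signed sum of its edges. For instance
  ∂ADG = DG − AG + AD,
  ∂AEF = EF − AF + AE.
This gives a 27×18 integer matrix of rank 16; reducing to Smith normal form yields diagonal entries (1,1,1,1,1,1,1,1,1,1,1,1,1,1,1,1).

Reading off H_k = ker ∂_k / im ∂_{k+1}:

  H_0: rank C_0 − rank ∂_1 = 11 − 9 = 2, and the invariant factors of ∂_1 are all 1, so H_0 = Z^2.
  H_1: rank ker ∂_1 − rank ∂_2 = (27 − 9) − 16 = 2, and the invariant factors of ∂_2 are all 1, so H_1 = Z^2.
  H_2: rank ker ∂_2 − rank ∂_3 = (18 − 16) − 0 = 2, and there is no ∂_3, so H_2 = Z^2.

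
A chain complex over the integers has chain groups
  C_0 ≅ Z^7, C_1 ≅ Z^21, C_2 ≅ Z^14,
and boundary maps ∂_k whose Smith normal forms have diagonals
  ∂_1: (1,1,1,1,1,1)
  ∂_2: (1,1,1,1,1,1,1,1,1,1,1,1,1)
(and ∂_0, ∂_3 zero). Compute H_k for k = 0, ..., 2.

H_0: b_0 = 7 − 0 − 6 = 1; torsion from ∂_1 factors > 1: none. So H_0 ≅ Z.
H_1: b_1 = 21 − 6 − 13 = 2; torsion from ∂_2 factors > 1: none. So H_1 ≅ Z^2.
H_2: b_2 = 14 − 13 − 0 = 1; torsion from ∂_3 factors > 1: none. So H_2 ≅ Z.

H_0 ≅ Z,  H_1 ≅ Z^2,  H_2 ≅ Z.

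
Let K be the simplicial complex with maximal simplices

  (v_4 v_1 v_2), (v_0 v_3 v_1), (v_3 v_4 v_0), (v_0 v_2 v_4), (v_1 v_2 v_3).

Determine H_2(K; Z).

We work with the vertex ordering v_0 < v_1 < v_2 < v_3 < v_4. The simplices of K, each written with vertices in increasing order, are:

  0-simplices (5): [v_0], [v_1], [v_2], [v_3], [v_4]
  1-simplices (10): [v_0,v_1], [v_0,v_2], [v_0,v_3], [v_0,v_4], [v_1,v_2], [v_1,v_3], [v_1,v_4], [v_2,v_3], [v_2,v_4], [v_3,v_4]
  2-simplices (5): [v_0,v_1,v_3], [v_0,v_2,v_4], [v_0,v_3,v_4], [v_1,v_2,v_3], [v_1,v_2,v_4]

Hence C_0 ≅ Z^5, C_1 ≅ Z^10, C_2 ≅ Z^5.

∂_1: C_1 → C_0 is given by ∂[p,q] = [q] − [p].
As a 5×10 matrix over Z this has rank 4, with invariant factors (1,1,1,1).

∂_2: C_2 → C_1 acts by ∂[p,q,r] = [q,r] − [p,r] + [p,q]. For instance
  ∂[v_1,v_2,v_3] = [v_2,v_3] − [v_1,v_3] + [v_1,v_2],
  ∂[v_0,v_1,v_3] = [v_1,v_3] − [v_0,v_3] + [v_0,v_1].
As a 10×5 matrix over Z this has rank 5, with invariant factors (1,1,1,1,1).

From H_k ≅ ker(∂_k) / im(∂_{k+1}) we obtain:

  H_2: rank ker ∂_2 − rank ∂_3 = (5 − 5) − 0 = 0, and there is no ∂_3, so H_2 = 0.

H_2 ≅ 0.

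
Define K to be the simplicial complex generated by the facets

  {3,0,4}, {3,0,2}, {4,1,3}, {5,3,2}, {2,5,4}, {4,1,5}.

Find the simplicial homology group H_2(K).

H_2 ≅ 0.

Fix the vertex order 0 < 1 < 2 < 3 < 4 < 5 and write every simplex with vertices in increasing order. Then dim K = 2 and the simplices of K are:

  0-simplices (6): [0], [1], [2], [3], [4], [5]
  1-simplices (12): [0,2], [0,3], [0,4], [1,3], [1,4], [1,5], [2,3], [2,4], [2,5], [3,4], [3,5], [4,5]
  2-simplices (6): [0,2,3], [0,3,4], [1,3,4], [1,4,5], [2,3,5], [2,4,5]

Hence C_0 ≅ Z^6, C_1 ≅ Z^12, C_2 ≅ Z^6.

Boundary ∂_1: C_1 → C_0 is given by ∂[p,q] = [q] − [p]. For instance
  ∂[2,3] = [3] − [2].
As a 6×12 matrix over Z this has rank 5, with invariant factors (1,1,1,1,1).

The boundary map ∂_2: C_2 → C_1 sends each 2-simplex [p,q,r] to [q,r] − [p,r] + [p,q]. For instance
  ∂[1,3,4] = [3,4] − [1,4] + [1,3],
  ∂[2,3,5] = [3,5] − [2,5] + [2,3].
This gives a 12×6 integer matrix of rank 6; reducing to Smith normal form yields diagonal entries (1,1,1,1,1,1).

Computing H_k = (kernel of ∂_k) / (image of ∂_{k+1}):

  H_2: rank ker ∂_2 − rank ∂_3 = (6 − 6) − 0 = 0, and there is no ∂_3, so H_2 ≅ 0.

(K is a triangulation of the cylinder S^1 x I.)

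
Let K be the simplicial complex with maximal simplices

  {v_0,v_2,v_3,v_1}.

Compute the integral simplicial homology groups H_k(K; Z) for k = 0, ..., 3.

H_0 = Z,  H_1 = 0,  H_2 = 0,  H_3 = 0.

Fix the vertex order v_0 < v_1 < v_2 < v_3 and write every simplex with vertices in increasing order. Then dim K = 3 and the simplices of K are:

  0-simplices (4): [v_0], [v_1], [v_2], [v_3]
  1-simplices (6): [v_0,v_1], [v_0,v_2], [v_0,v_3], [v_1,v_2], [v_1,v_3], [v_2,v_3]
  2-simplices (4): [v_0,v_1,v_2], [v_0,v_1,v_3], [v_0,v_2,v_3], [v_1,v_2,v_3]
  3-simplices (1): [v_0,v_1,v_2,v_3]

Hence C_0 ≅ Z^4, C_1 ≅ Z^6, C_2 ≅ Z^4, C_3 ≅ Z^1.

∂_1: C_1 → C_0 is given by ∂[p,q] = [q] − [p]. For instance
  ∂[v_2,v_3] = [v_3] − [v_2].
The 4×6 boundary matrix has rank 3 and Smith normal form diag(1,1,1).

The boundary map ∂_2: C_2 → C_1 sends each 2-simplex [p,q,r] to [q,r] − [p,r] + [p,q]. For instance
  ∂[v_0,v_1,v_3] = [v_1,v_3] − [v_0,v_3] + [v_0,v_1],
  ∂[v_1,v_2,v_3] = [v_2,v_3] − [v_1,v_3] + [v_1,v_2].
The 6×4 boundary matrix has rank 3 and Smith normal form diag(1,1,1).

The boundary map ∂_3: C_3 → C_2 sends each 3-simplex σ to the alternating sum Σ_i (−1)^i (σ with its i-th vertex removed). For instance
  ∂[v_0,v_1,v_2,v_3] = [v_1,v_2,v_3] − [v_0,v_2,v_3] + [v_0,v_1,v_3] − [v_0,v_1,v_2].
This gives a 4×1 integer matrix of rank 1; reducing to Smith normal form yields diagonal entries (1).

From H_k ≅ ker(∂_k) / im(∂_{k+1}) we obtain:

  H_0: rank C_0 − rank ∂_1 = 4 − 3 = 1, and the invariant factors of ∂_1 are all 1, so H_0 = Z.
  H_1: rank ker ∂_1 − rank ∂_2 = (6 − 3) − 3 = 0, and the invariant factors of ∂_2 are all 1, so H_1 = 0.
  H_2: rank ker ∂_2 − rank ∂_3 = (4 − 3) − 1 = 0, and the invariant factors of ∂_3 are all 1, so H_2 = 0.
  H_3: rank ker ∂_3 − rank ∂_4 = (1 − 1) − 0 = 0, and there is no ∂_4, so H_3 = 0.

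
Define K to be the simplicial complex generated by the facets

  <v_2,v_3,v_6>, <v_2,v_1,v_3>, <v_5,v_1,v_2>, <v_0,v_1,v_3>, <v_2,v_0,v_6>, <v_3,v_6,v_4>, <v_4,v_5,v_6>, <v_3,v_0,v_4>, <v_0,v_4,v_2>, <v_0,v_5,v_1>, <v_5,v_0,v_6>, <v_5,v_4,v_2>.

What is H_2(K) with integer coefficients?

Take the total order v_0 < v_1 < v_2 < v_3 < v_4 < v_5 < v_6 on the vertex set. Then K (dimension 2) consists of the simplices:

  0-simplices (7): [v_0], [v_1], [v_2], [v_3], [v_4], [v_5], [v_6]
  1-simplices (18): (18 of them)
  2-simplices (12): (12 of them)

so the chain groups are C_0 ≅ Z^7, C_1 ≅ Z^18, C_2 ≅ Z^12.

Boundary ∂_1: C_1 → C_0 sends each edge [p,q] (with p < q) to q − p. For instance
  ∂[v_1,v_2] = [v_2] − [v_1].
This gives a 7×18 integer matrix of rank 6; reducing to Smith normal form yields diagonal entries (1,1,1,1,1,1).

The boundary map ∂_2: C_2 → C_1 acts by ∂[p,q,r] = [q,r] − [p,r] + [p,q]. For instance
  ∂[v_0,v_3,v_4] = [v_3,v_4] − [v_0,v_4] + [v_0,v_3],
  ∂[v_1,v_2,v_3] = [v_2,v_3] − [v_1,v_3] + [v_1,v_2].
This gives a 18×12 integer matrix of rank 12; reducing to Smith normal form yields diagonal entries (1,1,1,1,1,1,1,1,1,1,1,2).

Reading off H_k = ker ∂_k / im ∂_{k+1}:

  H_2: rank ker ∂_2 − rank ∂_3 = (12 − 12) − 0 = 0, and there is no ∂_3, so H_2 ≅ 0.

H_2 = 0.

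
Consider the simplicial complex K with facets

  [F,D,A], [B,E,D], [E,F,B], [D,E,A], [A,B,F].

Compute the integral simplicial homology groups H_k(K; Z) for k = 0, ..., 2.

H_0 = Z,  H_1 = Z,  H_2 = 0.

Fix the vertex order A < B < D < E < F and write every simplex with vertices in increasing order. Then dim K = 2 and the simplices of K are:

  0-simplices (5): A, B, D, E, F
  1-simplices (10): AB, AD, AE, AF, BD, BE, BF, DE, DF, EF
  2-simplices (5): ABF, ADE, ADF, BDE, BEF

so the chain groups are C_0 ≅ Z^5, C_1 ≅ Z^10, C_2 ≅ Z^5.

Boundary ∂_1: C_1 → C_0 sends each edge [p,q] (with p < q) to q − p. For instance
  ∂DF = F − D.
The 5×10 boundary matrix has rank 4 and Smith normal form diag(1,1,1,1).

∂_2: C_2 → C_1 acts by ∂[p,q,r] = [q,r] − [p,r] + [p,q]. For instance
  ∂ABF = BF − AF + AB,
  ∂ADF = DF − AF + AD.
The resulting 10×5 matrix has rank 5, and its Smith normal form has invariant factors (1,1,1,1,1).

Computing H_k = (kernel of ∂_k) / (image of ∂_{k+1}):

  H_0: rank C_0 − rank ∂_1 = 5 − 4 = 1, and the invariant factors of ∂_1 are all 1, so H_0 = Z.
  H_1: rank ker ∂_1 − rank ∂_2 = (10 − 4) − 5 = 1, and the invariant factors of ∂_2 are all 1, so H_1 = Z.
  H_2: rank ker ∂_2 − rank ∂_3 = (5 − 5) − 0 = 0, and there is no ∂_3, so H_2 = 0.

(K is a triangulation of the Möbius band.)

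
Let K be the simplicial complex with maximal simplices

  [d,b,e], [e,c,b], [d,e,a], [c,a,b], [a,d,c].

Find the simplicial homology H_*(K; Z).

We work with the vertex ordering a < b < c < d < e. The simplices of K, each written with vertices in increasing order, are:

  0-simplices (5): a, b, c, d, e
  1-simplices (10): ab, ac, ad, ae, bc, bd, be, cd, ce, de
  2-simplices (5): abc, acd, ade, bce, bde

Hence C_0 ≅ Z^5, C_1 ≅ Z^10, C_2 ≅ Z^5.

The boundary map ∂_1: C_1 → C_0 sends each edge [p,q] (with p < q) to q − p. For instance
  ∂ab = b − a.
As a 5×10 matrix over Z this has rank 4, with invariant factors (1,1,1,1).

Boundary ∂_2: C_2 → C_1 acts by ∂[p,q,r] = [q,r] − [p,r] + [p,q]. For instance
  ∂bde = de − be + bd,
  ∂bce = ce − be + bc.
This gives a 10×5 integer matrix of rank 5; reducing to Smith normal form yields diagonal entries (1,1,1,1,1).

From H_k ≅ ker(∂_k) / im(∂_{k+1}) we obtain:

  H_0: rank C_0 − rank ∂_1 = 5 − 4 = 1, and the invariant factors of ∂_1 are all 1, so H_0 = Z.
  H_1: rank ker ∂_1 − rank ∂_2 = (10 − 4) − 5 = 1, and the invariant factors of ∂_2 are all 1, so H_1 = Z.
  H_2: rank ker ∂_2 − rank ∂_3 = (5 − 5) − 0 = 0, and there is no ∂_3, so H_2 = 0.

As a check, the Euler characteristic is 5 − 10 + 5 = 0, which agrees with 1 − 1 + 0 = 0.

H_0 = Z,  H_1 = Z,  H_2 = 0.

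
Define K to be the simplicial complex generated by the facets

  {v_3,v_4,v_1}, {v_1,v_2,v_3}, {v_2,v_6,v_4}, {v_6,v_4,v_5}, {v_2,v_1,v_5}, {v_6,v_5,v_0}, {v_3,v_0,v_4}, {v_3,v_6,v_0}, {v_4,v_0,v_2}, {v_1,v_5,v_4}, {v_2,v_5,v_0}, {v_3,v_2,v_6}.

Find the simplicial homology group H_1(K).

H_1 ≅ Z/2.

We work with the vertex ordering v_0 < v_1 < v_2 < v_3 < v_4 < v_5 < v_6. The simplices of K, each written with vertices in increasing order, are:

  0-simplices (7): [v_0], [v_1], [v_2], [v_3], [v_4], [v_5], [v_6]
  1-simplices (18): (18 of them)
  2-simplices (12): (12 of them)

giving chain groups C_0 ≅ Z^7, C_1 ≅ Z^18, C_2 ≅ Z^12.

The boundary map ∂_1: C_1 → C_0 is given by ∂[p,q] = [q] − [p]. For instance
  ∂[v_0,v_5] = [v_5] − [v_0].
This gives a 7×18 integer matrix of rank 6; reducing to Smith normal form yields diagonal entries (1,1,1,1,1,1).

∂_2: C_2 → C_1 acts by ∂[p,q,r] = [q,r] − [p,r] + [p,q]. For instance
  ∂[v_0,v_3,v_6] = [v_3,v_6] − [v_0,v_6] + [v_0,v_3],
  ∂[v_1,v_3,v_4] = [v_3,v_4] − [v_1,v_4] + [v_1,v_3].
This gives a 18×12 integer matrix of rank 12; reducing to Smith normal form yields diagonal entries (1,1,1,1,1,1,1,1,1,1,1,2).

Computing H_k = (kernel of ∂_k) / (image of ∂_{k+1}):

  H_1: rank ker ∂_1 − rank ∂_2 = (18 − 6) − 12 = 0, and ∂_2 has invariant factor 2 > 1, so H_1 ≅ Z/2.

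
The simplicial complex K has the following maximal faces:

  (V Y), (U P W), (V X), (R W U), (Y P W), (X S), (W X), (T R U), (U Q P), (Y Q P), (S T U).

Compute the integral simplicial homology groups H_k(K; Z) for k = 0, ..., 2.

We work with the vertex ordering P < Q < R < S < T < U < V < W < X < Y. The simplices of K, each written with vertices in increasing order, are:

  0-simplices (10): P, Q, R, S, T, U, V, W, X, Y
  1-simplices (18): PQ, PU, PW, PY, QU, QY, RT, RU, RW, ST, SU, SX, TU, UW, VX, VY, WX, WY
  2-simplices (7): PQU, PQY, PUW, PWY, RTU, RUW, STU

so the chain groups are C_0 ≅ Z^10, C_1 ≅ Z^18, C_2 ≅ Z^7.

∂_1: C_1 → C_0 is given by ∂[p,q] = [q] − [p].
The 10×18 boundary matrix has rank 9 and Smith normal form diag(1,1,1,1,1,1,1,1,1).

The boundary map ∂_2: C_2 → C_1 acts by ∂[p,q,r] = [q,r] − [p,r] + [p,q]. For instance
  ∂PUW = UW − PW + PU,
  ∂RTU = TU − RU + RT.
This gives a 18×7 integer matrix of rank 7; reducing to Smith normal form yields diagonal entries (1,1,1,1,1,1,1).

Computing H_k = (kernel of ∂_k) / (image of ∂_{k+1}):

  H_0: rank C_0 − rank ∂_1 = 10 − 9 = 1, and the invariant factors of ∂_1 are all 1, so H_0 = Z.
  H_1: rank ker ∂_1 − rank ∂_2 = (18 − 9) − 7 = 2, and the invariant factors of ∂_2 are all 1, so H_1 = Z^2.
  H_2: rank ker ∂_2 − rank ∂_3 = (7 − 7) − 0 = 0, and there is no ∂_3, so H_2 = 0.

H_0 ≅ Z,  H_1 ≅ Z^2,  H_2 = 0.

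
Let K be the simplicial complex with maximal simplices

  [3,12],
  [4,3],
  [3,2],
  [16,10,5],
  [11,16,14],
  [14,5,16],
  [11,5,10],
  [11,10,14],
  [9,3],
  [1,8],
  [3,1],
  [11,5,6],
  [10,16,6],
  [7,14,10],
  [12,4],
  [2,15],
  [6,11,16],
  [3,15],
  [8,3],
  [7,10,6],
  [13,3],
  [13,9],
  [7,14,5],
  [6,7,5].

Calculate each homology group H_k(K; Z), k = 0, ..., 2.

H_0 = Z^2,  H_1 = Z^4 ⊕ Z/2,  H_2 = 0.

Order the vertices as 1 < 2 < 3 < 4 < 5 < 6 < 7 < 8 < 9 < 10 < 11 < 12 < 13 < 14 < 15 < 16. Listing each simplex with vertices in this order, K has dimension 2 with simplices:

  0-simplices (16): [1], [2], [3], [4], [5], [6], [7], [8], [9], [10], [11], [12], [13], [14], [15], [16]
  1-simplices (30): (30 of them)
  2-simplices (12): [5,6,7], [5,6,11], [5,7,14], [5,10,11], [5,10,16], [5,14,16], [6,7,10], [6,10,16], [6,11,16], [7,10,14], [10,11,14], [11,14,16]

so the chain groups are C_0 ≅ Z^16, C_1 ≅ Z^30, C_2 ≅ Z^12.

Boundary ∂_1: C_1 → C_0 sends each edge [p,q] (with p < q) to q − p. For instance
  ∂[1,3] = [3] − [1].
The 16×30 boundary matrix has rank 14 and Smith normal form diag(1,1,1,1,1,1,1,1,1,1,1,1,1,1).

∂_2: C_2 → C_1 acts by ∂[p,q,r] = [q,r] − [p,r] + [p,q]. For instance
  ∂[7,10,14] = [10,14] − [7,14] + [7,10],
  ∂[5,10,11] = [10,11] − [5,11] + [5,10].
As a 30×12 matrix over Z this has rank 12, with invariant factors (1,1,1,1,1,1,1,1,1,1,1,2).

Now H_k = ker ∂_k / im ∂_{k+1}, so:

  H_0: rank C_0 − rank ∂_1 = 16 − 14 = 2, and the invariant factors of ∂_1 are all 1, so H_0 ≅ Z^2.
  H_1: rank ker ∂_1 − rank ∂_2 = (30 − 14) − 12 = 4, and ∂_2 has invariant factor 2 > 1, so H_1 ≅ Z^4 ⊕ Z/2.
  H_2: rank ker ∂_2 − rank ∂_3 = (12 − 12) − 0 = 0, and there is no ∂_3, so H_2 ≅ 0.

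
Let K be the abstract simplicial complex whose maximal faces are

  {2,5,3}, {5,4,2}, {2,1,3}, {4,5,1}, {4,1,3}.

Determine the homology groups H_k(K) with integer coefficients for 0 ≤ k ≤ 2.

H_0 = Z,  H_1 = Z,  H_2 = 0.

Order the vertices as 1 < 2 < 3 < 4 < 5. Listing each simplex with vertices in this order, K has dimension 2 with simplices:

  0-simplices (5): [1], [2], [3], [4], [5]
  1-simplices (10): [1,2], [1,3], [1,4], [1,5], [2,3], [2,4], [2,5], [3,4], [3,5], [4,5]
  2-simplices (5): [1,2,3], [1,3,4], [1,4,5], [2,3,5], [2,4,5]

Hence C_0 ≅ Z^5, C_1 ≅ Z^10, C_2 ≅ Z^5.

Boundary ∂_1: C_1 → C_0 sends each edge [p,q] (with p < q) to q − p.
As a 5×10 matrix over Z this has rank 4, with invariant factors (1,1,1,1).

The boundary map ∂_2: C_2 → C_1 maps a triangle to the signed sum of its edges. For instance
  ∂[1,4,5] = [4,5] − [1,5] + [1,4],
  ∂[1,2,3] = [2,3] − [1,3] + [1,2].
This gives a 10×5 integer matrix of rank 5; reducing to Smith normal form yields diagonal entries (1,1,1,1,1).

From H_k ≅ ker(∂_k) / im(∂_{k+1}) we obtain:

  H_0: rank C_0 − rank ∂_1 = 5 − 4 = 1, and the invariant factors of ∂_1 are all 1, so H_0 ≅ Z.
  H_1: rank ker ∂_1 − rank ∂_2 = (10 − 4) − 5 = 1, and the invariant factors of ∂_2 are all 1, so H_1 ≅ Z.
  H_2: rank ker ∂_2 − rank ∂_3 = (5 − 5) − 0 = 0, and there is no ∂_3, so H_2 ≅ 0.

As a check, the Euler characteristic is 5 − 10 + 5 = 0, which agrees with 1 − 1 + 0 = 0.
(K is a triangulation of the Möbius band.)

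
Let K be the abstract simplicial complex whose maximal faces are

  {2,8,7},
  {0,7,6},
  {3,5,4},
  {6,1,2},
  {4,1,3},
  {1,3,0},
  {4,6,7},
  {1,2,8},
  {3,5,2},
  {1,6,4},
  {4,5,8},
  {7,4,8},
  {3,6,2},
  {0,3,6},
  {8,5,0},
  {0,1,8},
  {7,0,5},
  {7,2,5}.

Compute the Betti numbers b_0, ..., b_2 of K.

Fix the vertex order 0 < 1 < 2 < 3 < 4 < 5 < 6 < 7 < 8 and write every simplex with vertices in increasing order. Then dim K = 2 and the simplices of K are:

  0-simplices (9): [0], [1], [2], [3], [4], [5], [6], [7], [8]
  1-simplices (27): (27 of them)
  2-simplices (18): [0,1,3], [0,1,8], [0,3,6], [0,5,7], [0,5,8], [0,6,7], [1,2,6], [1,2,8], [1,3,4], [1,4,6], [2,3,5], [2,3,6], [2,5,7], [2,7,8], [3,4,5], [4,5,8], [4,6,7], [4,7,8]

so the chain groups are C_0 ≅ Z^9, C_1 ≅ Z^27, C_2 ≅ Z^18.

∂_1: C_1 → C_0 is given by ∂[p,q] = [q] − [p].
The resulting 9×27 matrix has rank 8, and its Smith normal form has invariant factors (1,1,1,1,1,1,1,1).

∂_2: C_2 → C_1 maps a triangle to the signed sum of its edges. For instance
  ∂[1,2,8] = [2,8] − [1,8] + [1,2],
  ∂[0,3,6] = [3,6] − [0,6] + [0,3].
This gives a 27×18 integer matrix of rank 18; reducing to Smith normal form yields diagonal entries (1,1,1,1,1,1,1,1,1,1,1,1,1,1,1,1,1,2).

Computing H_k = (kernel of ∂_k) / (image of ∂_{k+1}):

  H_0: rank C_0 − rank ∂_1 = 9 − 8 = 1, and the invariant factors of ∂_1 are all 1, so H_0 = Z.
  H_1: rank ker ∂_1 − rank ∂_2 = (27 − 8) − 18 = 1, and ∂_2 has invariant factor 2 > 1, so H_1 = Z ⊕ Z/2Z.
  H_2: rank ker ∂_2 − rank ∂_3 = (18 − 18) − 0 = 0, and there is no ∂_3, so H_2 = 0.

As a check, the Euler characteristic is 9 − 27 + 18 = 0, which agrees with 1 − 1 + 0 = 0.

Hence the Betti numbers are b_0 = 1, b_1 = 1, b_2 = 0.

b_0 = 1, b_1 = 1, b_2 = 0.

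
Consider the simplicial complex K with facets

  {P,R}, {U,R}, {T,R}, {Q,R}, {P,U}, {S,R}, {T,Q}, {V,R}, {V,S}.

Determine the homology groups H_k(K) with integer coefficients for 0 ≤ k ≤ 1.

Take the total order P < Q < R < S < T < U < V on the vertex set. Then K (dimension 1) consists of the simplices:

  0-simplices (7): P, Q, R, S, T, U, V
  1-simplices (9): PR, PU, QR, QT, RS, RT, RU, RV, SV

giving chain groups C_0 ≅ Z^7, C_1 ≅ Z^9.

Boundary ∂_1: C_1 → C_0 is given by ∂[p,q] = [q] − [p]. For instance
  ∂PU = U − P.
This gives a 7×9 integer matrix of rank 6; reducing to Smith normal form yields diagonal entries (1,1,1,1,1,1).

Computing H_k = (kernel of ∂_k) / (image of ∂_{k+1}):

  H_0: rank C_0 − rank ∂_1 = 7 − 6 = 1, and the invariant factors of ∂_1 are all 1, so H_0 = Z.
  H_1: rank ker ∂_1 − rank ∂_2 = (9 − 6) − 0 = 3, and there is no ∂_2, so H_1 = Z^3.

As a check, the Euler characteristic is 7 − 9 = -2, which agrees with 1 − 3 = -2.

H_0 ≅ Z,  H_1 ≅ Z^3.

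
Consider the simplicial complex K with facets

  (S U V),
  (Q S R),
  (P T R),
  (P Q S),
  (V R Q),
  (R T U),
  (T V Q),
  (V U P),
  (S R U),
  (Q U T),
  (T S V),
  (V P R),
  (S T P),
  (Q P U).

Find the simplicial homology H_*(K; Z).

K has 7 vertices, 21 edges, 14 triangles.
rank ∂_0 = 0, rank ∂_1 = 6 ⇒ b_0 = 7 − 0 − 6 = 1; all invariant factors of ∂_1 are 1 so no torsion. So H_0 ≅ Z.
rank ∂_1 = 6, rank ∂_2 = 13 ⇒ b_1 = 21 − 6 − 13 = 2; all invariant factors of ∂_2 are 1 so no torsion. So H_1 ≅ Z^2.
rank ∂_2 = 13, rank ∂_3 = 0 ⇒ b_2 = 14 − 13 − 0 = 1. So H_2 ≅ Z.

H_0 ≅ Z,  H_1 ≅ Z^2,  H_2 ≅ Z.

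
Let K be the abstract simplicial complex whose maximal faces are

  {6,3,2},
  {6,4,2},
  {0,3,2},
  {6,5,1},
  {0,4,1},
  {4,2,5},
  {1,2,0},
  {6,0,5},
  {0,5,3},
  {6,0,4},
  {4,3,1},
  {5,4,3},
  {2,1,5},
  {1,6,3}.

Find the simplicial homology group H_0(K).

We work with the vertex ordering 0 < 1 < 2 < 3 < 4 < 5 < 6. The simplices of K, each written with vertices in increasing order, are:

  0-simplices (7): [0], [1], [2], [3], [4], [5], [6]
  1-simplices (21): [0,1], [0,2], [0,3], [0,4], [0,5], [0,6], [1,2], [1,3], [1,4], [1,5], [1,6], [2,3], [2,4], [2,5], [2,6], [3,4], [3,5], [3,6], [4,5], [4,6], [5,6]
  2-simplices (14): [0,1,2], [0,1,4], [0,2,3], [0,3,5], [0,4,6], [0,5,6], [1,2,5], [1,3,4], [1,3,6], [1,5,6], [2,3,6], [2,4,5], [2,4,6], [3,4,5]

giving chain groups C_0 ≅ Z^7, C_1 ≅ Z^21, C_2 ≅ Z^14.

Boundary ∂_1: C_1 → C_0 maps an edge to its endpoints' difference, ∂[p,q] = q − p.
This gives a 7×21 integer matrix of rank 6; reducing to Smith normal form yields diagonal entries (1,1,1,1,1,1).

The boundary map ∂_2: C_2 → C_1 sends each 2-simplex [p,q,r] to [q,r] − [p,r] + [p,q]. For instance
  ∂[0,1,4] = [1,4] − [0,4] + [0,1],
  ∂[0,2,3] = [2,3] − [0,3] + [0,2].
As a 21×14 matrix over Z this has rank 13, with invariant factors (1,1,1,1,1,1,1,1,1,1,1,1,1).

From H_k ≅ ker(∂_k) / im(∂_{k+1}) we obtain:

  H_0: rank C_0 − rank ∂_1 = 7 − 6 = 1, and the invariant factors of ∂_1 are all 1, so H_0 ≅ Z.

H_0 = Z.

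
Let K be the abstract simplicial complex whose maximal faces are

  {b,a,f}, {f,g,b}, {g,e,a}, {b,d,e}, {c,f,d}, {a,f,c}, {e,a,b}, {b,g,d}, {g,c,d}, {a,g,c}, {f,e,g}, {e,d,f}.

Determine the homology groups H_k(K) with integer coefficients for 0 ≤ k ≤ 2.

We work with the vertex ordering a < b < c < d < e < f < g. The simplices of K, each written with vertices in increasing order, are:

  0-simplices (7): a, b, c, d, e, f, g
  1-simplices (18): ab, ac, ae, af, ag, bd, be, bf, bg, cd, cf, cg, de, df, dg, ef, eg, fg
  2-simplices (12): abe, abf, acf, acg, aeg, bde, bdg, bfg, cdf, cdg, def, efg

so the chain groups are C_0 ≅ Z^7, C_1 ≅ Z^18, C_2 ≅ Z^12.

The boundary map ∂_1: C_1 → C_0 sends each edge [p,q] (with p < q) to q − p. For instance
  ∂eg = g − e.
As a 7×18 matrix over Z this has rank 6, with invariant factors (1,1,1,1,1,1).

∂_2: C_2 → C_1 sends each 2-simplex [p,q,r] to [q,r] − [p,r] + [p,q]. For instance
  ∂cdg = dg − cg + cd,
  ∂def = ef − df + de.
The resulting 18×12 matrix has rank 12, and its Smith normal form has invariant factors (1,1,1,1,1,1,1,1,1,1,1,2).

Reading off H_k = ker ∂_k / im ∂_{k+1}:

  H_0: rank C_0 − rank ∂_1 = 7 − 6 = 1, and the invariant factors of ∂_1 are all 1, so H_0 ≅ Z.
  H_1: rank ker ∂_1 − rank ∂_2 = (18 − 6) − 12 = 0, and ∂_2 has invariant factor 2 > 1, so H_1 ≅ Z/2.
  H_2: rank ker ∂_2 − rank ∂_3 = (12 − 12) − 0 = 0, and there is no ∂_3, so H_2 ≅ 0.

H_0 ≅ Z,  H_1 ≅ Z/2,  H_2 = 0.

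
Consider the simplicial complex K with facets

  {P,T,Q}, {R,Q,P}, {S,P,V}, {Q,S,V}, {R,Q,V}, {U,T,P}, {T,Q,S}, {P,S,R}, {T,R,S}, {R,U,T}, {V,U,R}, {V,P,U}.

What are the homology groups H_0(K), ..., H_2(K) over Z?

Take the total order P < Q < R < S < T < U < V on the vertex set. Then K (dimension 2) consists of the simplices:

  0-simplices (7): P, Q, R, S, T, U, V
  1-simplices (18): PQ, PR, PS, PT, PU, PV, QR, QS, QT, QV, RS, RT, RU, RV, ST, SV, TU, UV
  2-simplices (12): PQR, PQT, PRS, PSV, PTU, PUV, QRV, QST, QSV, RST, RTU, RUV

so the chain groups are C_0 ≅ Z^7, C_1 ≅ Z^18, C_2 ≅ Z^12.

The boundary map ∂_1: C_1 → C_0 is given by ∂[p,q] = [q] − [p].
As a 7×18 matrix over Z this has rank 6, with invariant factors (1,1,1,1,1,1).

The boundary map ∂_2: C_2 → C_1 maps a triangle to the signed sum of its edges. For instance
  ∂QST = ST − QT + QS,
  ∂RST = ST − RT + RS.
As a 18×12 matrix over Z this has rank 12, with invariant factors (1,1,1,1,1,1,1,1,1,1,1,2).

Now H_k = ker ∂_k / im ∂_{k+1}, so:

  H_0: rank C_0 − rank ∂_1 = 7 − 6 = 1, and the invariant factors of ∂_1 are all 1, so H_0 ≅ Z.
  H_1: rank ker ∂_1 − rank ∂_2 = (18 − 6) − 12 = 0, and ∂_2 has invariant factor 2 > 1, so H_1 ≅ Z/2.
  H_2: rank ker ∂_2 − rank ∂_3 = (12 − 12) − 0 = 0, and there is no ∂_3, so H_2 ≅ 0.

(K is a triangulation of the real projective plane RP^2.)

H_0 = Z,  H_1 = Z/2,  H_2 = 0.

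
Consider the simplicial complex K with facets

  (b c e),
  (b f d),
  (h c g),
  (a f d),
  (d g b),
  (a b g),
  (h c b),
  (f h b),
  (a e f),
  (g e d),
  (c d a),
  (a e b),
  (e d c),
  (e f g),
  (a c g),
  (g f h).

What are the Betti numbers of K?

b_0 = 1, b_1 = 2, b_2 = 1.

We work with the vertex ordering a < b < c < d < e < f < g < h. The simplices of K, each written with vertices in increasing order, are:

  0-simplices (8): a, b, c, d, e, f, g, h
  1-simplices (24): ab, ac, ad, ae, af, ag, bc, bd, be, bf, bg, bh, cd, ce, cg, ch, de, df, dg, ef, eg, fg, fh, gh
  2-simplices (16): abe, abg, acd, acg, adf, aef, bce, bch, bdf, bdg, bfh, cde, cgh, deg, efg, fgh

giving chain groups C_0 ≅ Z^8, C_1 ≅ Z^24, C_2 ≅ Z^16.

The boundary map ∂_1: C_1 → C_0 maps an edge to its endpoints' difference, ∂[p,q] = q − p.
The 8×24 boundary matrix has rank 7 and Smith normal form diag(1,1,1,1,1,1,1).

∂_2: C_2 → C_1 sends each 2-simplex [p,q,r] to [q,r] − [p,r] + [p,q]. For instance
  ∂cde = de − ce + cd,
  ∂fgh = gh − fh + fg.
This gives a 24×16 integer matrix of rank 15; reducing to Smith normal form yields diagonal entries (1,1,1,1,1,1,1,1,1,1,1,1,1,1,1).

Now H_k = ker ∂_k / im ∂_{k+1}, so:

  H_0: rank C_0 − rank ∂_1 = 8 − 7 = 1, and the invariant factors of ∂_1 are all 1, so H_0 = Z.
  H_1: rank ker ∂_1 − rank ∂_2 = (24 − 7) − 15 = 2, and the invariant factors of ∂_2 are all 1, so H_1 = Z^2.
  H_2: rank ker ∂_2 − rank ∂_3 = (16 − 15) − 0 = 1, and there is no ∂_3, so H_2 = Z.

(K is a triangulation of the torus T^2.)

Hence the Betti numbers are b_0 = 1, b_1 = 2, b_2 = 1.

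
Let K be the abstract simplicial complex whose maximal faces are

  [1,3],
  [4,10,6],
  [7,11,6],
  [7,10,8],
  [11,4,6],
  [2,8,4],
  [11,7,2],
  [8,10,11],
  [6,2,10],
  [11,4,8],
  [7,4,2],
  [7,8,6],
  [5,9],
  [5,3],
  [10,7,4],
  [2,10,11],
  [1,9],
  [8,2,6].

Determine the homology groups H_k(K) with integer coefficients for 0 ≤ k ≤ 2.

Fix the vertex order 1 < 2 < 3 < 4 < 5 < 6 < 7 < 8 < 9 < 10 < 11 and write every simplex with vertices in increasing order. Then dim K = 2 and the simplices of K are:

  0-simplices (11): [1], [2], [3], [4], [5], [6], [7], [8], [9], [10], [11]
  1-simplices (25): (25 of them)
  2-simplices (14): [2,4,7], [2,4,8], [2,6,8], [2,6,10], [2,7,11], [2,10,11], [4,6,10], [4,6,11], [4,7,10], [4,8,11], [6,7,8], [6,7,11], [7,8,10], [8,10,11]

Hence C_0 ≅ Z^11, C_1 ≅ Z^25, C_2 ≅ Z^14.

Boundary ∂_1: C_1 → C_0 is given by ∂[p,q] = [q] − [p]. For instance
  ∂[2,6] = [6] − [2].
The 11×25 boundary matrix has rank 9 and Smith normal form diag(1,1,1,1,1,1,1,1,1).

The boundary map ∂_2: C_2 → C_1 maps a triangle to the signed sum of its edges. For instance
  ∂[6,7,8] = [7,8] − [6,8] + [6,7],
  ∂[4,6,11] = [6,11] − [4,11] + [4,6].
The resulting 25×14 matrix has rank 13, and its Smith normal form has invariant factors (1,1,1,1,1,1,1,1,1,1,1,1,1).

From H_k ≅ ker(∂_k) / im(∂_{k+1}) we obtain:

  H_0: rank C_0 − rank ∂_1 = 11 − 9 = 2, and the invariant factors of ∂_1 are all 1, so H_0 ≅ Z^2.
  H_1: rank ker ∂_1 − rank ∂_2 = (25 − 9) − 13 = 3, and the invariant factors of ∂_2 are all 1, so H_1 ≅ Z^3.
  H_2: rank ker ∂_2 − rank ∂_3 = (14 − 13) − 0 = 1, and there is no ∂_3, so H_2 ≅ Z.

H_0 = Z^2,  H_1 = Z^3,  H_2 = Z.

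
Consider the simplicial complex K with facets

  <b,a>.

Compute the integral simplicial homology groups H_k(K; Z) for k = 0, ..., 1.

H_0 = Z,  H_1 = 0.

We work with the vertex ordering a < b. The simplices of K, each written with vertices in increasing order, are:

  0-simplices (2): a, b
  1-simplices (1): ab

Hence C_0 ≅ Z^2, C_1 ≅ Z^1.

The boundary map ∂_1: C_1 → C_0 sends each edge [p,q] (with p < q) to q − p. For instance
  ∂ab = b − a.
The 2×1 boundary matrix has rank 1 and Smith normal form diag(1).

Reading off H_k = ker ∂_k / im ∂_{k+1}:

  H_0: rank C_0 − rank ∂_1 = 2 − 1 = 1, and the invariant factors of ∂_1 are all 1, so H_0 = Z.
  H_1: rank ker ∂_1 − rank ∂_2 = (1 − 1) − 0 = 0, and there is no ∂_2, so H_1 = 0.

(K is a triangulation of the 1-simplex.)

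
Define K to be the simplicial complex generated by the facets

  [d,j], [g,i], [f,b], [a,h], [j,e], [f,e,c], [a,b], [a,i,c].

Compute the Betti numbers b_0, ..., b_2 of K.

b_0 = 1, b_1 = 1, b_2 = 0.

Order the vertices as a < b < c < d < e < f < g < h < i < j. Listing each simplex with vertices in this order, K has dimension 2 with simplices:

  0-simplices (10): a, b, c, d, e, f, g, h, i, j
  1-simplices (12): ab, ac, ah, ai, bf, ce, cf, ci, dj, ef, ej, gi
  2-simplices (2): aci, cef

Hence C_0 ≅ Z^10, C_1 ≅ Z^12, C_2 ≅ Z^2.

∂_1: C_1 → C_0 sends each edge [p,q] (with p < q) to q − p. For instance
  ∂gi = i − g.
The resulting 10×12 matrix has rank 9, and its Smith normal form has invariant factors (1,1,1,1,1,1,1,1,1).

∂_2: C_2 → C_1 sends each 2-simplex [p,q,r] to [q,r] − [p,r] + [p,q]. For instance
  ∂cef = ef − cf + ce,
  ∂aci = ci − ai + ac.
As a 12×2 matrix over Z this has rank 2, with invariant factors (1,1).

Now H_k = ker ∂_k / im ∂_{k+1}, so:

  H_0: rank C_0 − rank ∂_1 = 10 − 9 = 1, and the invariant factors of ∂_1 are all 1, so H_0 = Z.
  H_1: rank ker ∂_1 − rank ∂_2 = (12 − 9) − 2 = 1, and the invariant factors of ∂_2 are all 1, so H_1 = Z.
  H_2: rank ker ∂_2 − rank ∂_3 = (2 − 2) − 0 = 0, and there is no ∂_3, so H_2 = 0.

Hence the Betti numbers are b_0 = 1, b_1 = 1, b_2 = 0.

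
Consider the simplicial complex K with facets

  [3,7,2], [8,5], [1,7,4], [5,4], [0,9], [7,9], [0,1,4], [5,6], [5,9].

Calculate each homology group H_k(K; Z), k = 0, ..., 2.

Fix the vertex order 0 < 1 < 2 < 3 < 4 < 5 < 6 < 7 < 8 < 9 and write every simplex with vertices in increasing order. Then dim K = 2 and the simplices of K are:

  0-simplices (10): [0], [1], [2], [3], [4], [5], [6], [7], [8], [9]
  1-simplices (14): [0,1], [0,4], [0,9], [1,4], [1,7], [2,3], [2,7], [3,7], [4,5], [4,7], [5,6], [5,8], [5,9], [7,9]
  2-simplices (3): [0,1,4], [1,4,7], [2,3,7]

Hence C_0 ≅ Z^10, C_1 ≅ Z^14, C_2 ≅ Z^3.

∂_1: C_1 → C_0 sends each edge [p,q] (with p < q) to q − p.
The 10×14 boundary matrix has rank 9 and Smith normal form diag(1,1,1,1,1,1,1,1,1).

The boundary map ∂_2: C_2 → C_1 sends each 2-simplex [p,q,r] to [q,r] − [p,r] + [p,q]. For instance
  ∂[0,1,4] = [1,4] − [0,4] + [0,1],
  ∂[2,3,7] = [3,7] − [2,7] + [2,3].
This gives a 14×3 integer matrix of rank 3; reducing to Smith normal form yields diagonal entries (1,1,1).

Now H_k = ker ∂_k / im ∂_{k+1}, so:

  H_0: rank C_0 − rank ∂_1 = 10 − 9 = 1, and the invariant factors of ∂_1 are all 1, so H_0 ≅ Z.
  H_1: rank ker ∂_1 − rank ∂_2 = (14 − 9) − 3 = 2, and the invariant factors of ∂_2 are all 1, so H_1 ≅ Z^2.
  H_2: rank ker ∂_2 − rank ∂_3 = (3 − 3) − 0 = 0, and there is no ∂_3, so H_2 ≅ 0.

H_0 ≅ Z,  H_1 ≅ Z^2,  H_2 = 0.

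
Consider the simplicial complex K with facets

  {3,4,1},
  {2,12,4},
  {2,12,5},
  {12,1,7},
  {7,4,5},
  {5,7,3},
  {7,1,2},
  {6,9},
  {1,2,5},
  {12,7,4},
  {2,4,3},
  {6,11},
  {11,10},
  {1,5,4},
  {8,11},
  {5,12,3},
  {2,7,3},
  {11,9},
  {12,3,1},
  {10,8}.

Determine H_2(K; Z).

H_2 ≅ Z.

Fix the vertex order 1 < 2 < 3 < 4 < 5 < 6 < 7 < 8 < 9 < 10 < 11 < 12 and write every simplex with vertices in increasing order. Then dim K = 2 and the simplices of K are:

  0-simplices (12): [1], [2], [3], [4], [5], [6], [7], [8], [9], [10], [11], [12]
  1-simplices (27): (27 of them)
  2-simplices (14): [1,2,5], [1,2,7], [1,3,4], [1,3,12], [1,4,5], [1,7,12], [2,3,4], [2,3,7], [2,4,12], [2,5,12], [3,5,7], [3,5,12], [4,5,7], [4,7,12]

Hence C_0 ≅ Z^12, C_1 ≅ Z^27, C_2 ≅ Z^14.

The boundary map ∂_1: C_1 → C_0 maps an edge to its endpoints' difference, ∂[p,q] = q − p. For instance
  ∂[3,7] = [7] − [3].
The resulting 12×27 matrix has rank 10, and its Smith normal form has invariant factors (1,1,1,1,1,1,1,1,1,1).

Boundary ∂_2: C_2 → C_1 sends each 2-simplex [p,q,r] to [q,r] − [p,r] + [p,q]. For instance
  ∂[4,7,12] = [7,12] − [4,12] + [4,7],
  ∂[2,3,4] = [3,4] − [2,4] + [2,3].
The resulting 27×14 matrix has rank 13, and its Smith normal form has invariant factors (1,1,1,1,1,1,1,1,1,1,1,1,1).

Reading off H_k = ker ∂_k / im ∂_{k+1}:

  H_2: rank ker ∂_2 − rank ∂_3 = (14 − 13) − 0 = 1, and there is no ∂_3, so H_2 = Z.

(K is a triangulation of the disjoint union of the torus T^2 and a wedge of 2 circles.)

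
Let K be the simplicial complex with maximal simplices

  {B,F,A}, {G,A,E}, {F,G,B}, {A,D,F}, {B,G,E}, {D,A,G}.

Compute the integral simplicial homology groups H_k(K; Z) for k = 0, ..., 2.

Fix the vertex order A < B < D < E < F < G and write every simplex with vertices in increasing order. Then dim K = 2 and the simplices of K are:

  0-simplices (6): A, B, D, E, F, G
  1-simplices (12): AB, AD, AE, AF, AG, BE, BF, BG, DF, DG, EG, FG
  2-simplices (6): ABF, ADF, ADG, AEG, BEG, BFG

Hence C_0 ≅ Z^6, C_1 ≅ Z^12, C_2 ≅ Z^6.

Boundary ∂_1: C_1 → C_0 is given by ∂[p,q] = [q] − [p]. For instance
  ∂AG = G − A.
The resulting 6×12 matrix has rank 5, and its Smith normal form has invariant factors (1,1,1,1,1).

Boundary ∂_2: C_2 → C_1 acts by ∂[p,q,r] = [q,r] − [p,r] + [p,q]. For instance
  ∂ADF = DF − AF + AD,
  ∂AEG = EG − AG + AE.
The 12×6 boundary matrix has rank 6 and Smith normal form diag(1,1,1,1,1,1).

Reading off H_k = ker ∂_k / im ∂_{k+1}:

  H_0: rank C_0 − rank ∂_1 = 6 − 5 = 1, and the invariant factors of ∂_1 are all 1, so H_0 = Z.
  H_1: rank ker ∂_1 − rank ∂_2 = (12 − 5) − 6 = 1, and the invariant factors of ∂_2 are all 1, so H_1 = Z.
  H_2: rank ker ∂_2 − rank ∂_3 = (6 − 6) − 0 = 0, and there is no ∂_3, so H_2 = 0.

H_0 ≅ Z,  H_1 ≅ Z,  H_2 = 0.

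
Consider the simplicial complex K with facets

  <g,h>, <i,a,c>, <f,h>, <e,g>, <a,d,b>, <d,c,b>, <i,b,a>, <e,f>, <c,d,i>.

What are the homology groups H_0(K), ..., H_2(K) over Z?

H_0 = Z^2,  H_1 = Z^2,  H_2 = 0.

Order the vertices as a < b < c < d < e < f < g < h < i. Listing each simplex with vertices in this order, K has dimension 2 with simplices:

  0-simplices (9): a, b, c, d, e, f, g, h, i
  1-simplices (14): ab, ac, ad, ai, bc, bd, bi, cd, ci, di, ef, eg, fh, gh
  2-simplices (5): abd, abi, aci, bcd, cdi

giving chain groups C_0 ≅ Z^9, C_1 ≅ Z^14, C_2 ≅ Z^5.

The boundary map ∂_1: C_1 → C_0 is given by ∂[p,q] = [q] − [p].
The 9×14 boundary matrix has rank 7 and Smith normal form diag(1,1,1,1,1,1,1).

Boundary ∂_2: C_2 → C_1 sends each 2-simplex [p,q,r] to [q,r] − [p,r] + [p,q]. For instance
  ∂aci = ci − ai + ac,
  ∂cdi = di − ci + cd.
The resulting 14×5 matrix has rank 5, and its Smith normal form has invariant factors (1,1,1,1,1).

Reading off H_k = ker ∂_k / im ∂_{k+1}:

  H_0: rank C_0 − rank ∂_1 = 9 − 7 = 2, and the invariant factors of ∂_1 are all 1, so H_0 = Z^2.
  H_1: rank ker ∂_1 − rank ∂_2 = (14 − 7) − 5 = 2, and the invariant factors of ∂_2 are all 1, so H_1 = Z^2.
  H_2: rank ker ∂_2 − rank ∂_3 = (5 − 5) − 0 = 0, and there is no ∂_3, so H_2 = 0.

As a check, the Euler characteristic is 9 − 14 + 5 = 0, which agrees with 2 − 2 + 0 = 0.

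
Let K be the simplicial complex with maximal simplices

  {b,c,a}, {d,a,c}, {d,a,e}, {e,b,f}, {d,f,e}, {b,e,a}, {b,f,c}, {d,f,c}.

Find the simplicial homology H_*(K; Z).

H_0 ≅ Z,  H_1 = 0,  H_2 ≅ Z.

Order the vertices as a < b < c < d < e < f. Listing each simplex with vertices in this order, K has dimension 2 with simplices:

  0-simplices (6): a, b, c, d, e, f
  1-simplices (12): ab, ac, ad, ae, bc, be, bf, cd, cf, de, df, ef
  2-simplices (8): abc, abe, acd, ade, bcf, bef, cdf, def

Hence C_0 ≅ Z^6, C_1 ≅ Z^12, C_2 ≅ Z^8.

Boundary ∂_1: C_1 → C_0 is given by ∂[p,q] = [q] − [p]. For instance
  ∂cd = d − c.
This gives a 6×12 integer matrix of rank 5; reducing to Smith normal form yields diagonal entries (1,1,1,1,1).

Boundary ∂_2: C_2 → C_1 sends each 2-simplex [p,q,r] to [q,r] − [p,r] + [p,q]. For instance
  ∂abe = be − ae + ab,
  ∂cdf = df − cf + cd.
As a 12×8 matrix over Z this has rank 7, with invariant factors (1,1,1,1,1,1,1).

From H_k ≅ ker(∂_k) / im(∂_{k+1}) we obtain:

  H_0: rank C_0 − rank ∂_1 = 6 − 5 = 1, and the invariant factors of ∂_1 are all 1, so H_0 ≅ Z.
  H_1: rank ker ∂_1 − rank ∂_2 = (12 − 5) − 7 = 0, and the invariant factors of ∂_2 are all 1, so H_1 ≅ 0.
  H_2: rank ker ∂_2 − rank ∂_3 = (8 − 7) − 0 = 1, and there is no ∂_3, so H_2 ≅ Z.

As a check, the Euler characteristic is 6 − 12 + 8 = 2, which agrees with 1 − 0 + 1 = 2.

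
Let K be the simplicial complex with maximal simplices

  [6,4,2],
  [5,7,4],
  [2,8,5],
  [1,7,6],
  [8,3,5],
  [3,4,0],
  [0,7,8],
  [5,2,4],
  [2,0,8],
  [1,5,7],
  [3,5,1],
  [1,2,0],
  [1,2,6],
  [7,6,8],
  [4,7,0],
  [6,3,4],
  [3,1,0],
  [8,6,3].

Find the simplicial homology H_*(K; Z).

We work with the vertex ordering 0 < 1 < 2 < 3 < 4 < 5 < 6 < 7 < 8. The simplices of K, each written with vertices in increasing order, are:

  0-simplices (9): [0], [1], [2], [3], [4], [5], [6], [7], [8]
  1-simplices (27): (27 of them)
  2-simplices (18): [0,1,2], [0,1,3], [0,2,8], [0,3,4], [0,4,7], [0,7,8], [1,2,6], [1,3,5], [1,5,7], [1,6,7], [2,4,5], [2,4,6], [2,5,8], [3,4,6], [3,5,8], [3,6,8], [4,5,7], [6,7,8]

giving chain groups C_0 ≅ Z^9, C_1 ≅ Z^27, C_2 ≅ Z^18.

The boundary map ∂_1: C_1 → C_0 is given by ∂[p,q] = [q] − [p]. For instance
  ∂[0,7] = [7] − [0].
The resulting 9×27 matrix has rank 8, and its Smith normal form has invariant factors (1,1,1,1,1,1,1,1).

Boundary ∂_2: C_2 → C_1 maps a triangle to the signed sum of its edges. For instance
  ∂[3,5,8] = [5,8] − [3,8] + [3,5],
  ∂[2,5,8] = [5,8] − [2,8] + [2,5].
The 27×18 boundary matrix has rank 17 and Smith normal form diag(1,1,1,1,1,1,1,1,1,1,1,1,1,1,1,1,1).

Computing H_k = (kernel of ∂_k) / (image of ∂_{k+1}):

  H_0: rank C_0 − rank ∂_1 = 9 − 8 = 1, and the invariant factors of ∂_1 are all 1, so H_0 = Z.
  H_1: rank ker ∂_1 − rank ∂_2 = (27 − 8) − 17 = 2, and the invariant factors of ∂_2 are all 1, so H_1 = Z^2.
  H_2: rank ker ∂_2 − rank ∂_3 = (18 − 17) − 0 = 1, and there is no ∂_3, so H_2 = Z.

H_0 ≅ Z,  H_1 ≅ Z^2,  H_2 ≅ Z.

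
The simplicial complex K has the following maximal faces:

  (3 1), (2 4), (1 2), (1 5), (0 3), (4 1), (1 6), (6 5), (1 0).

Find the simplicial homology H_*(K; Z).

H_0 = Z,  H_1 = Z^3.

K has 7 vertices, 9 edges.
rank ∂_0 = 0, rank ∂_1 = 6 ⇒ b_0 = 7 − 0 − 6 = 1; all invariant factors of ∂_1 are 1 so no torsion. So H_0 ≅ Z.
rank ∂_1 = 6, rank ∂_2 = 0 ⇒ b_1 = 9 − 6 − 0 = 3. So H_1 ≅ Z^3.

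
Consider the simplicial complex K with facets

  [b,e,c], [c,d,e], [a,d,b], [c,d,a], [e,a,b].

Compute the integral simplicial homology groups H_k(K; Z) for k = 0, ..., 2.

H_0 ≅ Z,  H_1 ≅ Z,  H_2 = 0.

We work with the vertex ordering a < b < c < d < e. The simplices of K, each written with vertices in increasing order, are:

  0-simplices (5): a, b, c, d, e
  1-simplices (10): ab, ac, ad, ae, bc, bd, be, cd, ce, de
  2-simplices (5): abd, abe, acd, bce, cde

giving chain groups C_0 ≅ Z^5, C_1 ≅ Z^10, C_2 ≅ Z^5.

Boundary ∂_1: C_1 → C_0 sends each edge [p,q] (with p < q) to q − p.
The 5×10 boundary matrix has rank 4 and Smith normal form diag(1,1,1,1).

The boundary map ∂_2: C_2 → C_1 sends each 2-simplex [p,q,r] to [q,r] − [p,r] + [p,q]. For instance
  ∂abe = be − ae + ab,
  ∂abd = bd − ad + ab.
As a 10×5 matrix over Z this has rank 5, with invariant factors (1,1,1,1,1).

Reading off H_k = ker ∂_k / im ∂_{k+1}:

  H_0: rank C_0 − rank ∂_1 = 5 − 4 = 1, and the invariant factors of ∂_1 are all 1, so H_0 ≅ Z.
  H_1: rank ker ∂_1 − rank ∂_2 = (10 − 4) − 5 = 1, and the invariant factors of ∂_2 are all 1, so H_1 ≅ Z.
  H_2: rank ker ∂_2 − rank ∂_3 = (5 − 5) − 0 = 0, and there is no ∂_3, so H_2 ≅ 0.

As a check, the Euler characteristic is 5 − 10 + 5 = 0, which agrees with 1 − 1 + 0 = 0.
(K is a triangulation of the Möbius band.)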